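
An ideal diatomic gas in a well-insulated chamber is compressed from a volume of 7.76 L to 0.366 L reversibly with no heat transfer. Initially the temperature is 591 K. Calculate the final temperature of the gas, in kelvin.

T₂ ≈ 2010 K

For a reversible adiabat TV^(γ−1) is constant, so T₂ = T₁ (V₁/V₂)^(γ−1).
For a diatomic ideal gas γ = 7/5, so γ−1 = 2/5.
T₂ = 591 × (7.76/0.366)^(2/5) = 2005 K.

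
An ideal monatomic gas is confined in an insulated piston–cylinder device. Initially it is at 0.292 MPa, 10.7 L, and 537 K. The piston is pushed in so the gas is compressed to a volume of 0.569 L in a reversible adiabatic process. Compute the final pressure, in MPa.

Since PV^γ is constant along a reversible adiabat, P₂ = P₁ (V₁/V₂)^γ.
γ = 5/3 for a monatomic ideal gas.
P₂ = 0.292 × (10.7/0.569)^(5/3) = 38.83 MPa.

P₂ ≈ 38.8 MPa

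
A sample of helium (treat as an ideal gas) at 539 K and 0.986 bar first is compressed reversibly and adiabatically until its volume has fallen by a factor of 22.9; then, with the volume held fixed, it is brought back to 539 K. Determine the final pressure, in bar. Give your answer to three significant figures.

P₃ ≈ 22.6 bar

For a monatomic ideal gas γ = 5/3.
Adiabatic step (PV^γ = const): P₂ = 0.986×22.9^(5/3) = 182.1 bar; T₂ = 539×22.9^(2/3) = 4347 K.
Isochoric: P₃ = P₂(T₃/T₂) = 182.1 × (539/4347) = 22.58 bar.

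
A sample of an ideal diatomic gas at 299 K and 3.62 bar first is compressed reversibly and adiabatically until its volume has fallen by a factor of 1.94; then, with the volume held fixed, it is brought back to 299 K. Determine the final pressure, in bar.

For a diatomic ideal gas γ = 7/5.
Adiabatic step (PV^γ = const): P₂ = 3.62×1.94^(7/5) = 9.154 bar; T₂ = 299×1.94^(2/5) = 389.8 K.
Isochoric: P₃ = P₂(T₃/T₂) = 9.154 × (299/389.8) = 7.023 bar.

P₃ ≈ 7.02 bar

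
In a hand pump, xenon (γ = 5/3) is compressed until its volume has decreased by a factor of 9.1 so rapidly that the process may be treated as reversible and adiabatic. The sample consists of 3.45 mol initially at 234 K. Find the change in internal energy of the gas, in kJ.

ΔU ≈ 33.8 kJ

For a reversible adiabat TV^(γ−1) is constant, so T₂ = T₁ (V₁/V₂)^(γ−1).
T₂ = 234 × 9.1^(2/3) = 1020 K.
Q = 0, so ΔU = W_on_gas = nCᵥΔT with Cᵥ = R/(γ−1) = 12.47 J/(mol·K).
ΔU = 3.45 × 12.47 × (1020 − 234) = 33820 J.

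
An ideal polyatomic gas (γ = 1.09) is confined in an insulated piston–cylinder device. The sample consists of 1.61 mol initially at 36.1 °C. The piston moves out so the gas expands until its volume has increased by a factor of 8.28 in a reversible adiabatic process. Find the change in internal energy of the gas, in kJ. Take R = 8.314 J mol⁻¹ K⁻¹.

For a reversible adiabat TV^(γ−1) is constant, so T₂ = T₁ (V₁/V₂)^(γ−1).
T₁ = 36.1 °C = 309.2 K.
T₂ = 309.2 × (1/8.28)^(0.09) = 255.7 K.
Q = 0, so ΔU = W_on_gas = nCᵥΔT with Cᵥ = R/(γ−1) = 92.38 J/(mol·K).
ΔU = 1.61 × 92.38 × (255.7 − 309.2) = -7968 J.

ΔU ≈ -7.97 kJ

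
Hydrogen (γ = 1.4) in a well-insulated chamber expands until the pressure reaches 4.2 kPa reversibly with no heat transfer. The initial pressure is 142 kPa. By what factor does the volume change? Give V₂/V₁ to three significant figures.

From PV^γ = const, V₂/V₁ = (P₁/P₂)^(1/γ).
V₂/V₁ = (142/4.2)^(0.714) = 12.36.

V₂/V₁ ≈ 12.4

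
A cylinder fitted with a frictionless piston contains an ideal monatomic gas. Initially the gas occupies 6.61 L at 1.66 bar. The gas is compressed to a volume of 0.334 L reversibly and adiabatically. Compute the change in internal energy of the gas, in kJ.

ΔU ≈ 10.4 kJ

γ = 5/3 for a monatomic ideal gas.
P₂ = P₁(V₁/V₂)^γ = 1.66×(6.61/0.334)^(5/3) = 240.4 bar.
For a reversible adiabat, W_by_gas = (P₁V₁ − P₂V₂)/(γ−1).
W_by = (166000×0.00661 − 2.404×10^7×0.000334) / (2/3) = -10400 J.
Q = 0 ⇒ ΔU = −W_by = 10400 J.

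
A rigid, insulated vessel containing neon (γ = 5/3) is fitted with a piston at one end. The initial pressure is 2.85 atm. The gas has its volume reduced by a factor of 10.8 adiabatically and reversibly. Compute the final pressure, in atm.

P₂ ≈ 150 atm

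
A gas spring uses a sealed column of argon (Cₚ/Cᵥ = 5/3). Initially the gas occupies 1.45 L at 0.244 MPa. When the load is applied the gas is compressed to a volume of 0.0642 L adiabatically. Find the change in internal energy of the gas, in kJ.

ΔU ≈ 3.71 kJ

P₂ = P₁(V₁/V₂)^γ = 0.244×(1.45/0.0642)^(5/3) = 44.03 MPa.
For a reversible adiabat, W_by_gas = (P₁V₁ − P₂V₂)/(γ−1).
W_by = (244000×0.00145 − 4.403×10^7×6.42×10^-5) / (2/3) = -3710 J.
Q = 0 ⇒ ΔU = −W_by = 3710 J.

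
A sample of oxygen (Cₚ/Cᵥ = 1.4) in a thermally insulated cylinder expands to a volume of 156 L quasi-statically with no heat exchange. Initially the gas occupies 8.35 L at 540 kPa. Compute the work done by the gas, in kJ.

W ≈ 7.78 kJ

P₂ = P₁(V₁/V₂)^γ = 540×(8.35/156)^(1.4) = 8.961 kPa.
For a reversible adiabat, W_by_gas = (P₁V₁ − P₂V₂)/(γ−1).
W_by = (540000×0.00835 − 8961×0.156) / (0.4) = 7778 J.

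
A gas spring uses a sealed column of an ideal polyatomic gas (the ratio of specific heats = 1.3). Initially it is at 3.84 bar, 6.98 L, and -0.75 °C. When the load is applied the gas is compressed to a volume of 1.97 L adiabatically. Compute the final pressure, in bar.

P₂ ≈ 19.9 bar

Since PV^γ is constant along a reversible adiabat, P₂ = P₁ (V₁/V₂)^γ.
P₂ = 3.84 × (6.98/1.97)^(1.3) = 19.89 bar.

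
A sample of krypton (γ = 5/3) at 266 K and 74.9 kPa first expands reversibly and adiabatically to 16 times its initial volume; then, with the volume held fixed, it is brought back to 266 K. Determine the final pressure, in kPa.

P₃ ≈ 4.68 kPa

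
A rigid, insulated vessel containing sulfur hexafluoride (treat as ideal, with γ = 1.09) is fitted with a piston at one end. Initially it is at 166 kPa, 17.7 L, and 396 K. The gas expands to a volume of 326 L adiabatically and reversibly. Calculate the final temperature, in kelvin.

For a reversible adiabat TV^(γ−1) is constant, so T₂ = T₁ (V₁/V₂)^(γ−1).
T₂ = 396 × (17.7/326)^(0.09) = 304.7 K.

T₂ ≈ 305 K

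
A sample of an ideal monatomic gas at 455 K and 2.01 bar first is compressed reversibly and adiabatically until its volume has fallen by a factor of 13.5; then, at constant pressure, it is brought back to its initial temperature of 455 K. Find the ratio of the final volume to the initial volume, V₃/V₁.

V₃/V₁ ≈ 0.0131

For a monatomic ideal gas γ = 5/3.
Adiabatic step: V₂/V₁ = 0.07407; T₂ = T₁·13.5^(2/3) = 2580 K.
Isobaric step: V₃/V₂ = T₃/T₂ = 455/2580.
V₃/V₁ = (V₂/V₁)(V₃/V₂) = 0.07407 × (455/2580) = 0.01307.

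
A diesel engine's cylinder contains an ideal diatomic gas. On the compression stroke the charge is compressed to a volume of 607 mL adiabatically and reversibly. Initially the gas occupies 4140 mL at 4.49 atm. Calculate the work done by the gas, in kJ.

W ≈ -5.44 kJ

γ = 7/5 for a diatomic ideal gas.
P₂ = P₁(V₁/V₂)^γ = 4.49×(4140/607)^(7/5) = 66.01 atm.
For a reversible adiabat, W_by_gas = (P₁V₁ − P₂V₂)/(γ−1).
W_by = (454900×0.00414 − 6.688×10^6×0.000607) / (2/5) = -5440 J.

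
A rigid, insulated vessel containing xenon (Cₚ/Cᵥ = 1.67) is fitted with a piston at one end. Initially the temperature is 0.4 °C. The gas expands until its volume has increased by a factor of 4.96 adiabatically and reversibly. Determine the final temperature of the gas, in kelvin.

T₂ ≈ 93.6 K

For a reversible adiabat TV^(γ−1) is constant, so T₂ = T₁ (V₁/V₂)^(γ−1).
T₁ = 0.4 °C = 273.5 K.
T₂ = 273.5 × (1/4.96)^(0.67) = 93.55 K.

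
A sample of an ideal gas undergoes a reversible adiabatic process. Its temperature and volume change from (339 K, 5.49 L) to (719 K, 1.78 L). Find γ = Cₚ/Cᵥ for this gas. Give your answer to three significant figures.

TV^(γ−1) = const ⇒ γ − 1 = ln(T₂/T₁) / ln(V₁/V₂).
γ = 1 + ln(719/339) / ln(5.49/1.78) = 1.668.

γ ≈ 1.67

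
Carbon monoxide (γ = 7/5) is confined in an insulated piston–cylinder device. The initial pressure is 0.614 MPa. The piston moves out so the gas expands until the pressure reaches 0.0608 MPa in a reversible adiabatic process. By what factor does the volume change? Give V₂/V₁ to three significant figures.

V₂/V₁ ≈ 5.22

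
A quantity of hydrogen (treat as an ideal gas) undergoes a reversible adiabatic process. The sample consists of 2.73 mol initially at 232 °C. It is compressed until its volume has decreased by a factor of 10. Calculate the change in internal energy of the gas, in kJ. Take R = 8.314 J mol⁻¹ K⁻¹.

Adiabatic: T₁V₁^(γ−1) = T₂V₂^(γ−1) ⇒ T₂ = T₁ (V₁/V₂)^(γ−1).
γ = 7/5 for a diatomic ideal gas, so γ−1 = 2/5.
T₁ = 232 °C = 505.1 K.
T₂ = 505.1 × 10^(2/5) = 1269 K.
Q = 0, so ΔU = W_on_gas = nCᵥΔT with Cᵥ = R/(γ−1) = 20.79 J/(mol·K).
ΔU = 2.73 × 20.79 × (1269 − 505.1) = 43340 J.

ΔU ≈ 43.3 kJ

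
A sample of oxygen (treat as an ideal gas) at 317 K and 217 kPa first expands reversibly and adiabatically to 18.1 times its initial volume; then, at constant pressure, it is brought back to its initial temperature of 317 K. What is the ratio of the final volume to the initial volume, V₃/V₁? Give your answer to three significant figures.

V₃/V₁ ≈ 57.6

For a diatomic ideal gas γ = 7/5.
Adiabatic step: V₂/V₁ = 18.1; T₂ = T₁·(1/18.1)^(2/5) = 99.54 K.
Isobaric step: V₃/V₂ = T₃/T₂ = 317/99.54.
V₃/V₁ = (V₂/V₁)(V₃/V₂) = 18.1 × (317/99.54) = 57.64.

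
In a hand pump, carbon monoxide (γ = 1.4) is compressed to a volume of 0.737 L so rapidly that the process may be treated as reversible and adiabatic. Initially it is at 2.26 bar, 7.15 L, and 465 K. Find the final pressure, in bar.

Since PV^γ is constant along a reversible adiabat, P₂ = P₁ (V₁/V₂)^γ.
P₂ = 2.26 × (7.15/0.737)^(1.4) = 54.41 bar.

P₂ ≈ 54.4 bar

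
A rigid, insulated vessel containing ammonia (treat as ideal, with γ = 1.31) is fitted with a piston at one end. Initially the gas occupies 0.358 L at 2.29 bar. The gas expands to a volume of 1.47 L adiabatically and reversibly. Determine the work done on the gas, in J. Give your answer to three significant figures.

W ≈ -93.8 J

P₂ = P₁(V₁/V₂)^γ = 2.29×(0.358/1.47)^(1.31) = 0.3599 bar.
For a reversible adiabat, W_by_gas = (P₁V₁ − P₂V₂)/(γ−1).
W_by = (229000×0.000358 − 35990×0.00147) / (0.31) = 93.77 J.
W_on_gas = −W_by = -93.77 J.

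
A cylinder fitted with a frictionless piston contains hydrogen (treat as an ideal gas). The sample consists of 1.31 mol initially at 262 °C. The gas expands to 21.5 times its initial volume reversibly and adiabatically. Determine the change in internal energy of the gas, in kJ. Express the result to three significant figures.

For a reversible adiabat TV^(γ−1) is constant, so T₂ = T₁ (V₁/V₂)^(γ−1).
γ = 7/5 for a diatomic ideal gas, so γ−1 = 2/5.
T₁ = 262 °C = 535.1 K.
T₂ = 535.1 × (1/21.5)^(2/5) = 156.9 K.
Q = 0, so ΔU = W_on_gas = nCᵥΔT with Cᵥ = R/(γ−1) = 20.79 J/(mol·K).
ΔU = 1.31 × 20.79 × (156.9 − 535.1) = -10300 J.

ΔU ≈ -10.3 kJ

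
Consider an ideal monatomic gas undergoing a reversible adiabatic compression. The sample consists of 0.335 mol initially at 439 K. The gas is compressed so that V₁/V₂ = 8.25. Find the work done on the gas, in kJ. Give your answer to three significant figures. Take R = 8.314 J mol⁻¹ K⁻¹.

W ≈ 5.65 kJ

For a reversible adiabat TV^(γ−1) is constant, so T₂ = T₁ (V₁/V₂)^(γ−1).
γ = 5/3 for a monatomic ideal gas, so γ−1 = 2/3.
T₂ = 439 × 8.25^(2/3) = 1792 K.
Q = 0, so ΔU = W_on_gas = nCᵥΔT with Cᵥ = R/(γ−1) = 12.47 J/(mol·K).
ΔU = 0.335 × 12.47 × (1792 − 439) = 5654 J.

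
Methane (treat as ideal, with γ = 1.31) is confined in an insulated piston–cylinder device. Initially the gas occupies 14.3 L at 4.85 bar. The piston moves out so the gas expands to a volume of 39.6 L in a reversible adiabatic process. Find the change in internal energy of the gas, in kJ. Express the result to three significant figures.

P₂ = P₁(V₁/V₂)^γ = 4.85×(14.3/39.6)^(1.31) = 1.277 bar.
For a reversible adiabat, W_by_gas = (P₁V₁ − P₂V₂)/(γ−1).
W_by = (485000×0.0143 − 127700×0.0396) / (0.31) = 6058 J.
Q = 0 ⇒ ΔU = −W_by = -6058 J.

ΔU ≈ -6.06 kJ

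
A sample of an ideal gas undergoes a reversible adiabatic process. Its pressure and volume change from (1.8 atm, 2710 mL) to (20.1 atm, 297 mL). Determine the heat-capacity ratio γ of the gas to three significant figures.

γ ≈ 1.09

PV^γ = const ⇒ γ = ln(P₂/P₁) / ln(V₁/V₂).
γ = ln(20.1/1.8) / ln(2710/297) = 1.091.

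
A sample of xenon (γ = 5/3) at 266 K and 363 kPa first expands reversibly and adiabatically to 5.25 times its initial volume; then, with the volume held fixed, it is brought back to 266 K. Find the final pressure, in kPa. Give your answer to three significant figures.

Adiabatic step (PV^γ = const): P₂ = 363×(1/5.25)^(5/3) = 22.89 kPa; T₂ = 266×(1/5.25)^(2/3) = 88.06 K.
Isochoric: P₃ = P₂(T₃/T₂) = 22.89 × (266/88.06) = 69.14 kPa.

P₃ ≈ 69.1 kPa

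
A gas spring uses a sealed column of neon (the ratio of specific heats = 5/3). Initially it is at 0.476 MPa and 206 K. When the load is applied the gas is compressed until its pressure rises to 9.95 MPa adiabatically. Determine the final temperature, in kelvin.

T₂ ≈ 695 K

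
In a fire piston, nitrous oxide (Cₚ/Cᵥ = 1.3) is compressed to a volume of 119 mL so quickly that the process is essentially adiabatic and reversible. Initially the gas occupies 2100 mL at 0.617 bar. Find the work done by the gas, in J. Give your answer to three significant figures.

P₂ = P₁(V₁/V₂)^γ = 0.617×(2100/119)^(1.3) = 25.76 bar.
For a reversible adiabat, W_by_gas = (P₁V₁ − P₂V₂)/(γ−1).
W_by = (61700×0.0021 − 2.576×10^6×0.000119) / (0.3) = -589.9 J.

W ≈ -590 J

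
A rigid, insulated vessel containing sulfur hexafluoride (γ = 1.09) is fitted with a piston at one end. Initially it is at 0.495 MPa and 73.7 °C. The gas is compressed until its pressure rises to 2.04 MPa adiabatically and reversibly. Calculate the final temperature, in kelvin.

T₂ ≈ 390 K

Adiabatic: T₂/T₁ = (P₂/P₁)^((γ−1)/γ).
T₁ = 73.7 °C = 346.8 K.
T₂ = 346.8 × (2.04/0.495)^(0.0826) = 389.9 K.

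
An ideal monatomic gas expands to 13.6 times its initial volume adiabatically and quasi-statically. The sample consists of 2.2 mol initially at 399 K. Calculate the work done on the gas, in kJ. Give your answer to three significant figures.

W ≈ -9.03 kJ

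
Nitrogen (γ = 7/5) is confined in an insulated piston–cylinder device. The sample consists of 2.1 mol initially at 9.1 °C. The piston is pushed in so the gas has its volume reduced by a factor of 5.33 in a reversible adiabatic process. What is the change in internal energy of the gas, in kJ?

For a reversible adiabat TV^(γ−1) is constant, so T₂ = T₁ (V₁/V₂)^(γ−1).
T₁ = 9.1 °C = 282.2 K.
T₂ = 282.2 × 5.33^(2/5) = 551.2 K.
Q = 0, so ΔU = W_on_gas = nCᵥΔT with Cᵥ = R/(γ−1) = 20.79 J/(mol·K).
ΔU = 2.1 × 20.79 × (551.2 − 282.2) = 11740 J.

ΔU ≈ 11.7 kJ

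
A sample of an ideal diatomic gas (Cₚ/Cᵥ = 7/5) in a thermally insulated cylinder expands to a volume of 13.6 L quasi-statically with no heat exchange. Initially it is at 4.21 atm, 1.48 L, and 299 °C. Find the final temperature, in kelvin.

For a reversible adiabat TV^(γ−1) is constant, so T₂ = T₁ (V₁/V₂)^(γ−1).
T₁ = 299 °C = 572.1 K.
T₂ = 572.1 × (1.48/13.6)^(2/5) = 235.6 K.

T₂ ≈ 236 K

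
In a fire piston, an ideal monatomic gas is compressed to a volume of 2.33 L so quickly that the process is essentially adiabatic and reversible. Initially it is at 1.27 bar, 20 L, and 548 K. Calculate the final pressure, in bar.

Since PV^γ is constant along a reversible adiabat, P₂ = P₁ (V₁/V₂)^γ.
γ = 5/3 for a monatomic ideal gas.
P₂ = 1.27 × (20/2.33)^(5/3) = 45.7 bar.

P₂ ≈ 45.7 bar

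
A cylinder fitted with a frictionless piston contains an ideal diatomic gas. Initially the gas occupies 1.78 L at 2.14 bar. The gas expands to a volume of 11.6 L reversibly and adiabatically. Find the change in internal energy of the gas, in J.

γ = 7/5 for a diatomic ideal gas.
P₂ = P₁(V₁/V₂)^γ = 2.14×(1.78/11.6)^(7/5) = 0.1552 bar.
For a reversible adiabat, W_by_gas = (P₁V₁ − P₂V₂)/(γ−1).
W_by = (214000×0.00178 − 15520×0.0116) / (2/5) = 502.4 J.
Q = 0 ⇒ ΔU = −W_by = -502.4 J.

ΔU ≈ -502 J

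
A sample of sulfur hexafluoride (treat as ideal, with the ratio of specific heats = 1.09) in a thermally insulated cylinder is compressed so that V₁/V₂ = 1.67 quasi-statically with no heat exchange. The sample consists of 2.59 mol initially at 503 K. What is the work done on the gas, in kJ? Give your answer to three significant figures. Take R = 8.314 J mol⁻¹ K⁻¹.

For a reversible adiabat TV^(γ−1) is constant, so T₂ = T₁ (V₁/V₂)^(γ−1).
T₂ = 503 × 1.67^(0.09) = 526.8 K.
Q = 0, so ΔU = W_on_gas = nCᵥΔT with Cᵥ = R/(γ−1) = 92.38 J/(mol·K).
ΔU = 2.59 × 92.38 × (526.8 − 503) = 5685 J.

W ≈ 5.68 kJ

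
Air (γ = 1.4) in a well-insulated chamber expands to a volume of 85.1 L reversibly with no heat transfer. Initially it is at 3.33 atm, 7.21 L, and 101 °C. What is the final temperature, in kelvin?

For a reversible adiabat TV^(γ−1) is constant, so T₂ = T₁ (V₁/V₂)^(γ−1).
T₁ = 101 °C = 374.1 K.
T₂ = 374.1 × (7.21/85.1)^(0.4) = 139.4 K.

T₂ ≈ 139 K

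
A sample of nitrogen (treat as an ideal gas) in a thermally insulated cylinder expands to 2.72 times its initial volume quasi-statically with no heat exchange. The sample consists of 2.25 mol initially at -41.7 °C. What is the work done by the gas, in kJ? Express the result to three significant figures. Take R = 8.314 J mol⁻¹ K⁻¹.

W ≈ 3.57 kJ

Adiabatic: T₁V₁^(γ−1) = T₂V₂^(γ−1) ⇒ T₂ = T₁ (V₁/V₂)^(γ−1).
γ = 7/5 for a diatomic ideal gas, so γ−1 = 2/5.
T₁ = -41.7 °C = 231.4 K.
T₂ = 231.4 × (1/2.72)^(2/5) = 155.1 K.
Q = 0, so ΔU = W_on_gas = nCᵥΔT with Cᵥ = R/(γ−1) = 20.79 J/(mol·K).
ΔU = 2.25 × 20.79 × (155.1 − 231.4) = -3570 J.
Work done by the gas = −ΔU = 3570 J.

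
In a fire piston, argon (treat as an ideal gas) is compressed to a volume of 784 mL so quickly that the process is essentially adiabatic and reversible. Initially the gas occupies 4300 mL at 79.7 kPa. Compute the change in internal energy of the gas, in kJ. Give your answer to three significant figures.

ΔU ≈ 1.08 kJ

γ = 5/3 for a monatomic ideal gas.
P₂ = P₁(V₁/V₂)^γ = 79.7×(4300/784)^(5/3) = 1359 kPa.
For a reversible adiabat, W_by_gas = (P₁V₁ − P₂V₂)/(γ−1).
W_by = (79700×0.0043 − 1.359×10^6×0.000784) / (2/3) = -1085 J.
Q = 0 ⇒ ΔU = −W_by = 1085 J.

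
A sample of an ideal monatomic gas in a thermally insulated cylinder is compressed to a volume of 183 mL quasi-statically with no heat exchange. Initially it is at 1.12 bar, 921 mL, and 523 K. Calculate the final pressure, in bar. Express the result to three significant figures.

P₂ ≈ 16.6 bar

Adiabatic: P₁V₁^γ = P₂V₂^γ ⇒ P₂ = P₁ (V₁/V₂)^γ.
γ = 5/3 for a monatomic ideal gas.
P₂ = 1.12 × (921/183)^(5/3) = 16.55 bar.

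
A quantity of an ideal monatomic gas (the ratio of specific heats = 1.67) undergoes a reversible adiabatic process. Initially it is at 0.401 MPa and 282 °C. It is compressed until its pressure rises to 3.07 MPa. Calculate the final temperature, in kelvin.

T₂ ≈ 1260 K

Along an adiabat T P^((1−γ)/γ) is constant, so T₂ = T₁ (P₂/P₁)^((γ−1)/γ).
T₁ = 282 °C = 555.1 K.
T₂ = 555.1 × (3.07/0.401)^(0.401) = 1256 K.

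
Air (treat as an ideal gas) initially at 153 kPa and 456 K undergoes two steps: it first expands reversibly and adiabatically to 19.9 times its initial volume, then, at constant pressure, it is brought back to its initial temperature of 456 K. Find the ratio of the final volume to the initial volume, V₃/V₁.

For a diatomic ideal gas γ = 7/5.
Adiabatic step: V₂/V₁ = 19.9; T₂ = T₁·(1/19.9)^(2/5) = 137.9 K.
Isobaric step: V₃/V₂ = T₃/T₂ = 456/137.9.
V₃/V₁ = (V₂/V₁)(V₃/V₂) = 19.9 × (456/137.9) = 65.83.

V₃/V₁ ≈ 65.8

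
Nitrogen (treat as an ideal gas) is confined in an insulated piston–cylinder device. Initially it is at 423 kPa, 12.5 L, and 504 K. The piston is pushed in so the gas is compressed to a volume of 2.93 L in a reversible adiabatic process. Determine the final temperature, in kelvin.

T₂ ≈ 900 K

For a reversible adiabat TV^(γ−1) is constant, so T₂ = T₁ (V₁/V₂)^(γ−1).
γ = 7/5 for a diatomic ideal gas.
T₂ = 504 × (12.5/2.93)^(2/5) = 900.4 K.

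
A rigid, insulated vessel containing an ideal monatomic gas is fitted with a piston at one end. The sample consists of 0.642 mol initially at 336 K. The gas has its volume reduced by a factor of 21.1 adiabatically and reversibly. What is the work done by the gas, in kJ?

For a reversible adiabat TV^(γ−1) is constant, so T₂ = T₁ (V₁/V₂)^(γ−1).
γ = 5/3 for a monatomic ideal gas, so γ−1 = 2/3.
T₂ = 336 × 21.1^(2/3) = 2566 K.
Q = 0, so ΔU = W_on_gas = nCᵥΔT with Cᵥ = R/(γ−1) = 12.47 J/(mol·K).
ΔU = 0.642 × 12.47 × (2566 − 336) = 17850 J.
Work done by the gas = −ΔU = -17850 J.

W ≈ -17.9 kJ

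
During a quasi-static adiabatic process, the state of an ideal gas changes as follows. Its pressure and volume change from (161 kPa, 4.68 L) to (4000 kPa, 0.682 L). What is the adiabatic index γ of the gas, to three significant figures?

γ ≈ 1.67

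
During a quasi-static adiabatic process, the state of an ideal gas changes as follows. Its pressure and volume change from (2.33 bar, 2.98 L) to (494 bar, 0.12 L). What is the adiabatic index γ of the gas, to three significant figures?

γ ≈ 1.67

PV^γ = const ⇒ γ = ln(P₂/P₁) / ln(V₁/V₂).
γ = ln(494/2.33) / ln(2.98/0.12) = 1.668.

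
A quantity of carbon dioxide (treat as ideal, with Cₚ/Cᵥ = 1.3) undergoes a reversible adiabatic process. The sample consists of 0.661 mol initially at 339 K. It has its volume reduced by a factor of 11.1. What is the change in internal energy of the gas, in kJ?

ΔU ≈ 6.57 kJ

Adiabatic: T₁V₁^(γ−1) = T₂V₂^(γ−1) ⇒ T₂ = T₁ (V₁/V₂)^(γ−1).
T₂ = 339 × 11.1^(0.3) = 697.9 K.
Q = 0, so ΔU = W_on_gas = nCᵥΔT with Cᵥ = R/(γ−1) = 27.71 J/(mol·K).
ΔU = 0.661 × 27.71 × (697.9 − 339) = 6575 J.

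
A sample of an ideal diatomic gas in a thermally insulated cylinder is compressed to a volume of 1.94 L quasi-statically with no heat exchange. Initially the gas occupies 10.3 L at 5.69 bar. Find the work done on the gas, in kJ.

W ≈ 13.9 kJ

γ = 7/5 for a diatomic ideal gas.
P₂ = P₁(V₁/V₂)^γ = 5.69×(10.3/1.94)^(7/5) = 58.91 bar.
For a reversible adiabat, W_by_gas = (P₁V₁ − P₂V₂)/(γ−1).
W_by = (569000×0.0103 − 5.891×10^6×0.00194) / (2/5) = -13920 J.
W_on_gas = −W_by = 13920 J.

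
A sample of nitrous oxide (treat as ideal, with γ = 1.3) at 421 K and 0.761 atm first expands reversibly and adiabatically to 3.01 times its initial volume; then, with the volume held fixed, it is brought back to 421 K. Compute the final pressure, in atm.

P₃ ≈ 0.253 atm

Adiabatic step (PV^γ = const): P₂ = 0.761×(1/3.01)^(1.3) = 0.1817 atm; T₂ = 421×(1/3.01)^(0.3) = 302.5 K.
Isochoric: P₃ = P₂(T₃/T₂) = 0.1817 × (421/302.5) = 0.2528 atm.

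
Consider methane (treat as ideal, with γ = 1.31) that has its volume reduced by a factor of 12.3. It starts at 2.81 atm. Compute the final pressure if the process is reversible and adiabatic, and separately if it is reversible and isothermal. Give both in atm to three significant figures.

Isothermal: P₂ = P₁(V₁/V₂) = 2.81×12.3 = 34.56 atm.
Adiabatic: P₂ = P₁(V₁/V₂)^γ = 2.81×12.3^(1.31) = 75.25 atm.

adiabatic: 75.2 atm; isothermal: 34.6 atm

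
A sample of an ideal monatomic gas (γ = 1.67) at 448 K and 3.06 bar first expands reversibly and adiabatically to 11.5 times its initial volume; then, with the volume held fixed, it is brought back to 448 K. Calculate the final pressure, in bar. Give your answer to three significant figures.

P₃ ≈ 0.266 bar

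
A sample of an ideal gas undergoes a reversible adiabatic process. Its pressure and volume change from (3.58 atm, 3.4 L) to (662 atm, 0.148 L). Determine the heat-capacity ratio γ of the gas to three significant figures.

γ ≈ 1.67

PV^γ = const ⇒ γ = ln(P₂/P₁) / ln(V₁/V₂).
γ = ln(662/3.58) / ln(3.4/0.148) = 1.665.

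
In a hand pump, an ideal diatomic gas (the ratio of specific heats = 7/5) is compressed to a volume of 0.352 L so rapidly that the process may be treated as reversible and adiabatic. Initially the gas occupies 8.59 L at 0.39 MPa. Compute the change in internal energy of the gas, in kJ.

ΔU ≈ 21.7 kJ

P₂ = P₁(V₁/V₂)^γ = 0.39×(8.59/0.352)^(7/5) = 34.16 MPa.
For a reversible adiabat, W_by_gas = (P₁V₁ − P₂V₂)/(γ−1).
W_by = (390000×0.00859 − 3.416×10^7×0.000352) / (2/5) = -21680 J.
Q = 0 ⇒ ΔU = −W_by = 21680 J.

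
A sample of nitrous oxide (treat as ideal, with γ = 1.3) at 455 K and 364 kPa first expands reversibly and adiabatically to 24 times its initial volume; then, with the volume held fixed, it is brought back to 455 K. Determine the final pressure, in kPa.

P₃ ≈ 15.2 kPa

Adiabatic step (PV^γ = const): P₂ = 364×(1/24)^(1.3) = 5.846 kPa; T₂ = 455×(1/24)^(0.3) = 175.4 K.
Isochoric: P₃ = P₂(T₃/T₂) = 5.846 × (455/175.4) = 15.17 kPa.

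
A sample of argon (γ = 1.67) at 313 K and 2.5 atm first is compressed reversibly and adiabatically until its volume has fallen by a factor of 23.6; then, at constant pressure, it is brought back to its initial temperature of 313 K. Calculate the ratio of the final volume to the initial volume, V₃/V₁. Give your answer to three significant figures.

Adiabatic step: V₂/V₁ = 0.04237; T₂ = T₁·23.6^(0.67) = 2603 K.
Isobaric step: V₃/V₂ = T₃/T₂ = 313/2603.
V₃/V₁ = (V₂/V₁)(V₃/V₂) = 0.04237 × (313/2603) = 0.005096.

V₃/V₁ ≈ 0.00510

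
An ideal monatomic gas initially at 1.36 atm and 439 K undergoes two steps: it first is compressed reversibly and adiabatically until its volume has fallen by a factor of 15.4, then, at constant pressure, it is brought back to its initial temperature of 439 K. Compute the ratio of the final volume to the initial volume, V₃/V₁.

For a monatomic ideal gas γ = 5/3.
Adiabatic step: V₂/V₁ = 0.06494; T₂ = T₁·15.4^(2/3) = 2717 K.
Isobaric step: V₃/V₂ = T₃/T₂ = 439/2717.
V₃/V₁ = (V₂/V₁)(V₃/V₂) = 0.06494 × (439/2717) = 0.01049.

V₃/V₁ ≈ 0.0105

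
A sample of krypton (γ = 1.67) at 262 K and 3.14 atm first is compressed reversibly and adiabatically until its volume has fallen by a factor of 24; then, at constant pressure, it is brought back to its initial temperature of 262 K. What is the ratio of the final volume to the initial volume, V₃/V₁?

V₃/V₁ ≈ 0.00496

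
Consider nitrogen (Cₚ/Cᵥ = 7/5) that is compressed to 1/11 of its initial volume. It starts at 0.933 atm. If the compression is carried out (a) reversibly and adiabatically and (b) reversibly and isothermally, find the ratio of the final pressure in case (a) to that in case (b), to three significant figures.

Isothermal: P_b = P₁(V₁/V₂) = 0.933×11.
Adiabatic: P_a = P₁(V₁/V₂)^γ = 0.933×11^(7/5).
P_a/P_b = (V₁/V₂)^(γ−1) = 11^(2/5) = 2.609.

P_adiabatic / P_isothermal ≈ 2.61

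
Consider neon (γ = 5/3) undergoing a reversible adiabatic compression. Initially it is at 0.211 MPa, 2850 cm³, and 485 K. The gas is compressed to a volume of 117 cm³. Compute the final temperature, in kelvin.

T₂ ≈ 4080 K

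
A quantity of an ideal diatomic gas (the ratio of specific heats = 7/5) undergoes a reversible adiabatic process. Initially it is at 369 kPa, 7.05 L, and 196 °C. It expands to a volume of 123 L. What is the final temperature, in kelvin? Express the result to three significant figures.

For a reversible adiabat TV^(γ−1) is constant, so T₂ = T₁ (V₁/V₂)^(γ−1).
T₁ = 196 °C = 469.1 K.
T₂ = 469.1 × (7.05/123)^(2/5) = 149.5 K.

T₂ ≈ 149 K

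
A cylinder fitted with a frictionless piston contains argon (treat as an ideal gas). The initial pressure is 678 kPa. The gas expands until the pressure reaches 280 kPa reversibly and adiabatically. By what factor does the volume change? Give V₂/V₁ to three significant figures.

From PV^γ = const, V₂/V₁ = (P₁/P₂)^(1/γ).
For a monatomic ideal gas γ = 5/3.
V₂/V₁ = (678/280)^(3/5) = 1.7.

V₂/V₁ ≈ 1.70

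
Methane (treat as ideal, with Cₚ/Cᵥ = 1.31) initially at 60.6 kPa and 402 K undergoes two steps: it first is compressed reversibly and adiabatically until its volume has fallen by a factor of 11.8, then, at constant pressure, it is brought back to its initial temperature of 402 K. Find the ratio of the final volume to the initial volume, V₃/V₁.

V₃/V₁ ≈ 0.0394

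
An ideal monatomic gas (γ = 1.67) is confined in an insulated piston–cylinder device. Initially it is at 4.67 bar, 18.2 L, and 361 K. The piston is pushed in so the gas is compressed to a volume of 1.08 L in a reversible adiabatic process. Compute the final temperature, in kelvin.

For a reversible adiabat TV^(γ−1) is constant, so T₂ = T₁ (V₁/V₂)^(γ−1).
T₂ = 361 × (18.2/1.08)^(0.67) = 2395 K.

T₂ ≈ 2400 K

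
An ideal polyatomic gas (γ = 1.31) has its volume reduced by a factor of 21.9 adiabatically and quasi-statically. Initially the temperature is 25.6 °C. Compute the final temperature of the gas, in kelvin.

T₂ ≈ 778 K

For a reversible adiabat TV^(γ−1) is constant, so T₂ = T₁ (V₁/V₂)^(γ−1).
T₁ = 25.6 °C = 298.8 K.
T₂ = 298.8 × 21.9^(0.31) = 777.8 K.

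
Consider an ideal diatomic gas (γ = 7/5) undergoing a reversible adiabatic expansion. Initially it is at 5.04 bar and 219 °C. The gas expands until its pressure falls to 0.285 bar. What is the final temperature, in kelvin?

T₂ ≈ 217 K

Along an adiabat T P^((1−γ)/γ) is constant, so T₂ = T₁ (P₂/P₁)^((γ−1)/γ).
T₁ = 219 °C = 492.1 K.
T₂ = 492.1 × (0.285/5.04)^(2/7) = 216.6 K.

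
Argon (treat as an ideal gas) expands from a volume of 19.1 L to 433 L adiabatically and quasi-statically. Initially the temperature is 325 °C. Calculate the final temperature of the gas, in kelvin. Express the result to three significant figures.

T₂ ≈ 74.7 K

For a reversible adiabat TV^(γ−1) is constant, so T₂ = T₁ (V₁/V₂)^(γ−1).
For a monatomic ideal gas γ = 5/3, so γ−1 = 2/3.
T₁ = 325 °C = 598.1 K.
T₂ = 598.1 × (19.1/433)^(2/3) = 74.67 K.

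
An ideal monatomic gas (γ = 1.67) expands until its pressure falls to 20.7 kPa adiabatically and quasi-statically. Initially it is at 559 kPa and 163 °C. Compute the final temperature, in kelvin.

Adiabatic: T₂/T₁ = (P₂/P₁)^((γ−1)/γ).
T₁ = 163 °C = 436.1 K.
T₂ = 436.1 × (20.7/559)^(0.401) = 116.2 K.

T₂ ≈ 116 K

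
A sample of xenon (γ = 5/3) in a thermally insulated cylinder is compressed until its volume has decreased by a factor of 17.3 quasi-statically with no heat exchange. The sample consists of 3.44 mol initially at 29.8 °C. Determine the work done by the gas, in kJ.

W ≈ -73.9 kJ

Adiabatic: T₁V₁^(γ−1) = T₂V₂^(γ−1) ⇒ T₂ = T₁ (V₁/V₂)^(γ−1).
T₁ = 29.8 °C = 302.9 K.
T₂ = 302.9 × 17.3^(2/3) = 2026 K.
Q = 0, so ΔU = W_on_gas = nCᵥΔT with Cᵥ = R/(γ−1) = 12.47 J/(mol·K).
ΔU = 3.44 × 12.47 × (2026 − 302.9) = 73940 J.
Work done by the gas = −ΔU = -73940 J.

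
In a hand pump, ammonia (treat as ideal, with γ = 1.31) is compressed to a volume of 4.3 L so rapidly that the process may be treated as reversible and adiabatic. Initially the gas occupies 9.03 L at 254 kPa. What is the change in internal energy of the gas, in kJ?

ΔU ≈ 1.91 kJ

P₂ = P₁(V₁/V₂)^γ = 254×(9.03/4.3)^(1.31) = 671.3 kPa.
For a reversible adiabat, W_by_gas = (P₁V₁ − P₂V₂)/(γ−1).
W_by = (254000×0.00903 − 671300×0.0043) / (0.31) = -1913 J.
Q = 0 ⇒ ΔU = −W_by = 1913 J.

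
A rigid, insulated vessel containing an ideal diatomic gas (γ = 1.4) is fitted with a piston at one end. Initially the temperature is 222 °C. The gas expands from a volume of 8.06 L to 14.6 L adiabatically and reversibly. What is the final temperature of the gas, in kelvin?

T₂ ≈ 390 K

For a reversible adiabat TV^(γ−1) is constant, so T₂ = T₁ (V₁/V₂)^(γ−1).
T₁ = 222 °C = 495.1 K.
T₂ = 495.1 × (8.06/14.6)^(0.4) = 390.4 K.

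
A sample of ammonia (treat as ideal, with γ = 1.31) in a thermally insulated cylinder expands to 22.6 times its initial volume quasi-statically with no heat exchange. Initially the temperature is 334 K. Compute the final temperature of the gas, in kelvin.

T₂ ≈ 127 K

For a reversible adiabat TV^(γ−1) is constant, so T₂ = T₁ (V₁/V₂)^(γ−1).
T₂ = 334 × (1/22.6)^(0.31) = 127 K.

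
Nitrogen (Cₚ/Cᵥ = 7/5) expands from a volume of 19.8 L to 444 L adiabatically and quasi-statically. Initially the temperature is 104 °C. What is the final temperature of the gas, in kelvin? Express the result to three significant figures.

T₂ ≈ 109 K

Adiabatic: T₁V₁^(γ−1) = T₂V₂^(γ−1) ⇒ T₂ = T₁ (V₁/V₂)^(γ−1).
T₁ = 104 °C = 377.1 K.
T₂ = 377.1 × (19.8/444)^(2/5) = 108.7 K.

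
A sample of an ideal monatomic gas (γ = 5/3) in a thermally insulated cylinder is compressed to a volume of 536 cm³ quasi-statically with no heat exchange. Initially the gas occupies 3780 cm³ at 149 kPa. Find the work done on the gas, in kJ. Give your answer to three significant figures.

W ≈ 2.26 kJ

P₂ = P₁(V₁/V₂)^γ = 149×(3780/536)^(5/3) = 3864 kPa.
For a reversible adiabat, W_by_gas = (P₁V₁ − P₂V₂)/(γ−1).
W_by = (149000×0.00378 − 3.864×10^6×0.000536) / (2/3) = -2262 J.
W_on_gas = −W_by = 2262 J.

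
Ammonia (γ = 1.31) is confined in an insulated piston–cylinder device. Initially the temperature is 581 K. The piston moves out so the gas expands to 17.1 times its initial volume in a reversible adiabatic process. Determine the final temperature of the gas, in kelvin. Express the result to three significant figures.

T₂ ≈ 241 K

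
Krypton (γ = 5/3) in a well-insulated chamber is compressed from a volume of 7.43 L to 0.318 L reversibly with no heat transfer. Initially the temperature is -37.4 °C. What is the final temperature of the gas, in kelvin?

Adiabatic: T₁V₁^(γ−1) = T₂V₂^(γ−1) ⇒ T₂ = T₁ (V₁/V₂)^(γ−1).
T₁ = -37.4 °C = 235.7 K.
T₂ = 235.7 × (7.43/0.318)^(2/3) = 1927 K.

T₂ ≈ 1930 K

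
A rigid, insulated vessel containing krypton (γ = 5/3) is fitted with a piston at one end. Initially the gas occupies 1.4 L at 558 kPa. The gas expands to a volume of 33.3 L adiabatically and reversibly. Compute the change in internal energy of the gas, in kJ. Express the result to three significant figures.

ΔU ≈ -1.03 kJ

P₂ = P₁(V₁/V₂)^γ = 558×(1.4/33.3)^(5/3) = 2.836 kPa.
For a reversible adiabat, W_by_gas = (P₁V₁ − P₂V₂)/(γ−1).
W_by = (558000×0.0014 − 2836×0.0333) / (2/3) = 1030 J.
Q = 0 ⇒ ΔU = −W_by = -1030 J.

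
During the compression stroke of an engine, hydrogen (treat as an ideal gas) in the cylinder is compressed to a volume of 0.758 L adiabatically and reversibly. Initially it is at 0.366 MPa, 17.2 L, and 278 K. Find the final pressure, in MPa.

Since PV^γ is constant along a reversible adiabat, P₂ = P₁ (V₁/V₂)^γ.
γ = 7/5 for a diatomic ideal gas.
P₂ = 0.366 × (17.2/0.758)^(7/5) = 28.95 MPa.

P₂ ≈ 29.0 MPa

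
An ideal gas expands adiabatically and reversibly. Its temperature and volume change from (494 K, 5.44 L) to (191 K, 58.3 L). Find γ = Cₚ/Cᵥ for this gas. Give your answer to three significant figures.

γ ≈ 1.40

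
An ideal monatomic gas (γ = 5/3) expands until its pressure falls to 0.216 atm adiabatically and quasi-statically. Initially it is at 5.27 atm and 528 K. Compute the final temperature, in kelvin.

T₂ ≈ 147 K

Along an adiabat T P^((1−γ)/γ) is constant, so T₂ = T₁ (P₂/P₁)^((γ−1)/γ).
T₂ = 528 × (0.216/5.27)^(2/5) = 147.1 K.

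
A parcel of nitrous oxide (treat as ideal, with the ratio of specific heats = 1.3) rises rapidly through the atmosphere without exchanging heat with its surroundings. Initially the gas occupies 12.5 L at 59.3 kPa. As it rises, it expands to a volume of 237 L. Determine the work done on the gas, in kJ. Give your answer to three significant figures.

W ≈ -1.45 kJ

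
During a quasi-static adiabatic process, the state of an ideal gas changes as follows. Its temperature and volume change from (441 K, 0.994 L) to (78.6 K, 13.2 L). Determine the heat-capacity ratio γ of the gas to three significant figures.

γ ≈ 1.67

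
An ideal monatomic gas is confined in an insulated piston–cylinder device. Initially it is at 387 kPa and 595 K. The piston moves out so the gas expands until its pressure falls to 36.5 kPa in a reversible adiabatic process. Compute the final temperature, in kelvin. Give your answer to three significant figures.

T₂ ≈ 231 K

Along an adiabat T P^((1−γ)/γ) is constant, so T₂ = T₁ (P₂/P₁)^((γ−1)/γ).
For a monatomic ideal gas γ = 5/3, so (γ−1)/γ = 2/5.
T₂ = 595 × (36.5/387)^(2/5) = 231.4 K.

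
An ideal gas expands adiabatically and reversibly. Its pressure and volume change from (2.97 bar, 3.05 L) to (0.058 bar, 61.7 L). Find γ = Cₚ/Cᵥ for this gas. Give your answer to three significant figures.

γ ≈ 1.31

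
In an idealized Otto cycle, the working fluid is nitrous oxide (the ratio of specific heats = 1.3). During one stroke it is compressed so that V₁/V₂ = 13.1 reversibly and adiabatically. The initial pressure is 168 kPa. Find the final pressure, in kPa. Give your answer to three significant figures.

P₂ ≈ 4760 kPa

Since PV^γ is constant along a reversible adiabat, P₂ = P₁ (V₁/V₂)^γ.
P₂ = 168 × 13.1^(1.3) = 4762 kPa.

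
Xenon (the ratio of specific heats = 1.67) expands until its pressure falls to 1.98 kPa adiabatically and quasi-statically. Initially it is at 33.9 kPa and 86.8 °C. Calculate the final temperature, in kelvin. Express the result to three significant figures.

Along an adiabat T P^((1−γ)/γ) is constant, so T₂ = T₁ (P₂/P₁)^((γ−1)/γ).
T₁ = 86.8 °C = 359.9 K.
T₂ = 359.9 × (1.98/33.9)^(0.401) = 115.2 K.

T₂ ≈ 115 K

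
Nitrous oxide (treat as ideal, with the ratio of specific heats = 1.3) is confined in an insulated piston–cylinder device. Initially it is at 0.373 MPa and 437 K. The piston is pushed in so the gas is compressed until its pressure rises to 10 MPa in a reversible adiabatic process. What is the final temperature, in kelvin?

T₂ ≈ 933 K

Along an adiabat T P^((1−γ)/γ) is constant, so T₂ = T₁ (P₂/P₁)^((γ−1)/γ).
T₂ = 437 × (10/0.373)^(0.231) = 933.4 K.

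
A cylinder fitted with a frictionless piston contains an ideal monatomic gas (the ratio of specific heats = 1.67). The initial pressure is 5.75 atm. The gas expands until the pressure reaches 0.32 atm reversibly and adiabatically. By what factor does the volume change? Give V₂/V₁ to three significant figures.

V₂/V₁ ≈ 5.64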